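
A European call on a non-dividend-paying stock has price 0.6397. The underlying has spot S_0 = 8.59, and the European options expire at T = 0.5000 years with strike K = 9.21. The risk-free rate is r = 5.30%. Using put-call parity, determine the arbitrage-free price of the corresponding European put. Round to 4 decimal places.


Answer: Put price = 1.0188

Derivation:
Put-call parity: C - P = S_0 * exp(-qT) - K * exp(-rT).
S_0 * exp(-qT) = 8.5900 * 1.00000000 = 8.59000000
K * exp(-rT) = 9.2100 * 0.97384804 = 8.96914048
P = C - S*exp(-qT) + K*exp(-rT)
P = 0.6397 - 8.59000000 + 8.96914048 = 1.0188


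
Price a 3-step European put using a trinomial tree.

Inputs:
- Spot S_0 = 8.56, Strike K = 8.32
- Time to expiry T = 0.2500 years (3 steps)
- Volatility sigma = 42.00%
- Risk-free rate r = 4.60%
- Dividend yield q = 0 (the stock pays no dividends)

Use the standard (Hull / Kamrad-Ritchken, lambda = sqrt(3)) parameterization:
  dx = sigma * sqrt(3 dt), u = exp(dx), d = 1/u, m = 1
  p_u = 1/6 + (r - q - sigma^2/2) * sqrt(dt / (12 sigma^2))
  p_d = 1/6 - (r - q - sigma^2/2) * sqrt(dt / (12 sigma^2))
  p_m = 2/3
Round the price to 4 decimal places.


dt = T/N = 0.083333; dx = sigma*sqrt(3*dt) = 0.210000
u = exp(dx) = 1.233678; d = 1/u = 0.810584
p_u = 0.158294, p_m = 0.666667, p_d = 0.175040
Discount per step: exp(-r*dt) = 0.996174
Stock lattice S(k, j) with j the centered position index:
  k=0: S(0,+0) = 8.5600
  k=1: S(1,-1) = 6.9386; S(1,+0) = 8.5600; S(1,+1) = 10.5603
  k=2: S(2,-2) = 5.6243; S(2,-1) = 6.9386; S(2,+0) = 8.5600; S(2,+1) = 10.5603; S(2,+2) = 13.0280
  k=3: S(3,-3) = 4.5590; S(3,-2) = 5.6243; S(3,-1) = 6.9386; S(3,+0) = 8.5600; S(3,+1) = 10.5603; S(3,+2) = 13.0280; S(3,+3) = 16.0723
Terminal payoffs V(N, j) = max(K - S_T, 0):
  V(3,-3) = 3.761014; V(3,-2) = 2.695679; V(3,-1) = 1.381399; V(3,+0) = 0.000000; V(3,+1) = 0.000000; V(3,+2) = 0.000000; V(3,+3) = 0.000000
Backward induction: V(k, j) = exp(-r*dt) * [p_u * V(k+1, j+1) + p_m * V(k+1, j) + p_d * V(k+1, j-1)]
  V(2,-2) = exp(-r*dt) * [p_u*1.381399 + p_m*2.695679 + p_d*3.761014] = 2.663882
  V(2,-1) = exp(-r*dt) * [p_u*0.000000 + p_m*1.381399 + p_d*2.695679] = 1.387455
  V(2,+0) = exp(-r*dt) * [p_u*0.000000 + p_m*0.000000 + p_d*1.381399] = 0.240874
  V(2,+1) = exp(-r*dt) * [p_u*0.000000 + p_m*0.000000 + p_d*0.000000] = 0.000000
  V(2,+2) = exp(-r*dt) * [p_u*0.000000 + p_m*0.000000 + p_d*0.000000] = 0.000000
  V(1,-1) = exp(-r*dt) * [p_u*0.240874 + p_m*1.387455 + p_d*2.663882] = 1.423915
  V(1,+0) = exp(-r*dt) * [p_u*0.000000 + p_m*0.240874 + p_d*1.387455] = 0.401899
  V(1,+1) = exp(-r*dt) * [p_u*0.000000 + p_m*0.000000 + p_d*0.240874] = 0.042001
  V(0,+0) = exp(-r*dt) * [p_u*0.042001 + p_m*0.401899 + p_d*1.423915] = 0.521819

Answer: Price = V(0,0) = 0.5218


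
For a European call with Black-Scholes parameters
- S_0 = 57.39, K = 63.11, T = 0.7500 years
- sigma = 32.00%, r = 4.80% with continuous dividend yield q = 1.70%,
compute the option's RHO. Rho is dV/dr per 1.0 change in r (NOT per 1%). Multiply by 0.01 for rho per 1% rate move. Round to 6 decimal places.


Answer: Rho = 15.775056

Derivation:
d1 = -0.1203745126; d2 = -0.3975026418
phi(d1) = 0.3960623840; exp(-qT) = 0.9873309369; exp(-rT) = 0.9646402935
N(d2) = 0.3454984194
Rho = K*T*exp(-rT)*N(d2) = 63.1100 * 0.7500 * 0.9646402935 * 0.3454984194 = 15.775056


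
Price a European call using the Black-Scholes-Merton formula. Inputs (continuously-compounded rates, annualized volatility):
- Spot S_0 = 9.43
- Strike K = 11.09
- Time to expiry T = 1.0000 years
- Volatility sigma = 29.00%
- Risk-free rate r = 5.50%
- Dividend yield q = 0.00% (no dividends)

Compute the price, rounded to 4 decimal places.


Answer: Price = 0.6923

Derivation:
d1 = (ln(S/K) + (r - q + 0.5*sigma^2) * T) / (sigma * sqrt(T)) = -0.22447484
d2 = d1 - sigma * sqrt(T) = -0.51447484
exp(-rT) = 0.94648515; exp(-qT) = 1.00000000
C = S_0 * exp(-qT) * N(d1) - K * exp(-rT) * N(d2)
N(d1) = 0.41119392; N(d2) = 0.30346002
C = 9.4300 * 1.00000000 * 0.41119392 - 11.0900 * 0.94648515 * 0.30346002 = 0.6923


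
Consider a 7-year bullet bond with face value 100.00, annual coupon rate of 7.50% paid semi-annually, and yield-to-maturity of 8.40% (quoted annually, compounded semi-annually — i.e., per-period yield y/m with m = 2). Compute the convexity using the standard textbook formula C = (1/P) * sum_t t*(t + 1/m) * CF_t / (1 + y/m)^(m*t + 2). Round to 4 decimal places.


Coupon per period c = face * coupon_rate / m = 3.750000
Periods per year m = 2; per-period yield y/m = 0.042000
Number of cashflows N = 14
Cashflows (t years, CF_t, discount factor 1/(1+y/m)^(m*t), PV):
  t = 0.5000: CF_t = 3.750000, DF = 0.959693, PV = 3.598848
  t = 1.0000: CF_t = 3.750000, DF = 0.921010, PV = 3.453789
  t = 1.5000: CF_t = 3.750000, DF = 0.883887, PV = 3.314577
  t = 2.0000: CF_t = 3.750000, DF = 0.848260, PV = 3.180976
  t = 2.5000: CF_t = 3.750000, DF = 0.814069, PV = 3.052760
  t = 3.0000: CF_t = 3.750000, DF = 0.781257, PV = 2.929712
  t = 3.5000: CF_t = 3.750000, DF = 0.749766, PV = 2.811624
  t = 4.0000: CF_t = 3.750000, DF = 0.719545, PV = 2.698296
  t = 4.5000: CF_t = 3.750000, DF = 0.690543, PV = 2.589535
  t = 5.0000: CF_t = 3.750000, DF = 0.662709, PV = 2.485158
  t = 5.5000: CF_t = 3.750000, DF = 0.635997, PV = 2.384989
  t = 6.0000: CF_t = 3.750000, DF = 0.610362, PV = 2.288857
  t = 6.5000: CF_t = 3.750000, DF = 0.585760, PV = 2.196600
  t = 7.0000: CF_t = 103.750000, DF = 0.562150, PV = 58.323025
Price P = sum_t PV_t = 95.308746
Convexity numerator sum_t t*(t + 1/m) * CF_t / (1+y/m)^(m*t + 2):
  t = 0.5000: term = 1.657288
  t = 1.0000: term = 4.771464
  t = 1.5000: term = 9.158280
  t = 2.0000: term = 14.648561
  t = 2.5000: term = 21.087180
  t = 3.0000: term = 28.332103
  t = 3.5000: term = 36.253491
  t = 4.0000: term = 44.732851
  t = 4.5000: term = 53.662250
  t = 5.0000: term = 62.943565
  t = 5.5000: term = 72.487790
  t = 6.0000: term = 82.214384
  t = 6.5000: term = 92.050654
  t = 7.0000: term = 2820.096083
Convexity = (1/P) * sum = 3344.095946 / 95.308746 = 35.086979

Answer: Convexity = 35.0870


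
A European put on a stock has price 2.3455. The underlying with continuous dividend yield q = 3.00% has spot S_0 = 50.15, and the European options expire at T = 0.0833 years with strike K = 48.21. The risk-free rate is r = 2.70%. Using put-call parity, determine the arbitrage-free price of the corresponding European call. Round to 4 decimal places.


Put-call parity: C - P = S_0 * exp(-qT) - K * exp(-rT).
S_0 * exp(-qT) = 50.1500 * 0.99750412 = 50.02483161
K * exp(-rT) = 48.2100 * 0.99775343 = 48.10169273
C = P + S*exp(-qT) - K*exp(-rT)
C = 2.3455 + 50.02483161 - 48.10169273 = 4.2686

Answer: Call price = 4.2686


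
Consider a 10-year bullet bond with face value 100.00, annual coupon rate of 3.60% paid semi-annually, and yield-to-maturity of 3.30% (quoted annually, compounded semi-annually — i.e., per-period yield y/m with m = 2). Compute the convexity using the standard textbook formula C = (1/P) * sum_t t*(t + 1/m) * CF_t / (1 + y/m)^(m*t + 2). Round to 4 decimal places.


Coupon per period c = face * coupon_rate / m = 1.800000
Periods per year m = 2; per-period yield y/m = 0.016500
Number of cashflows N = 20
Cashflows (t years, CF_t, discount factor 1/(1+y/m)^(m*t), PV):
  t = 0.5000: CF_t = 1.800000, DF = 0.983768, PV = 1.770782
  t = 1.0000: CF_t = 1.800000, DF = 0.967799, PV = 1.742038
  t = 1.5000: CF_t = 1.800000, DF = 0.952090, PV = 1.713761
  t = 2.0000: CF_t = 1.800000, DF = 0.936635, PV = 1.685943
  t = 2.5000: CF_t = 1.800000, DF = 0.921432, PV = 1.658577
  t = 3.0000: CF_t = 1.800000, DF = 0.906475, PV = 1.631655
  t = 3.5000: CF_t = 1.800000, DF = 0.891761, PV = 1.605169
  t = 4.0000: CF_t = 1.800000, DF = 0.877285, PV = 1.579114
  t = 4.5000: CF_t = 1.800000, DF = 0.863045, PV = 1.553481
  t = 5.0000: CF_t = 1.800000, DF = 0.849036, PV = 1.528265
  t = 5.5000: CF_t = 1.800000, DF = 0.835254, PV = 1.503458
  t = 6.0000: CF_t = 1.800000, DF = 0.821696, PV = 1.479054
  t = 6.5000: CF_t = 1.800000, DF = 0.808359, PV = 1.455045
  t = 7.0000: CF_t = 1.800000, DF = 0.795237, PV = 1.431427
  t = 7.5000: CF_t = 1.800000, DF = 0.782329, PV = 1.408192
  t = 8.0000: CF_t = 1.800000, DF = 0.769630, PV = 1.385334
  t = 8.5000: CF_t = 1.800000, DF = 0.757137, PV = 1.362847
  t = 9.0000: CF_t = 1.800000, DF = 0.744847, PV = 1.340725
  t = 9.5000: CF_t = 1.800000, DF = 0.732757, PV = 1.318962
  t = 10.0000: CF_t = 101.800000, DF = 0.720862, PV = 73.383787
Price P = sum_t PV_t = 102.537615
Convexity numerator sum_t t*(t + 1/m) * CF_t / (1+y/m)^(m*t + 2):
  t = 0.5000: term = 0.856881
  t = 1.0000: term = 2.528915
  t = 1.5000: term = 4.975730
  t = 2.0000: term = 8.158273
  t = 2.5000: term = 12.038769
  t = 3.0000: term = 16.580695
  t = 3.5000: term = 21.748740
  t = 4.0000: term = 27.508771
  t = 4.5000: term = 33.827804
  t = 5.0000: term = 40.673974
  t = 5.5000: term = 48.016496
  t = 6.0000: term = 55.825645
  t = 6.5000: term = 64.072719
  t = 7.0000: term = 72.730016
  t = 7.5000: term = 81.770800
  t = 8.0000: term = 91.169280
  t = 8.5000: term = 100.900580
  t = 9.0000: term = 110.940715
  t = 9.5000: term = 121.266563
  t = 10.0000: term = 7457.180438
Convexity = (1/P) * sum = 8372.771803 / 102.537615 = 81.655613

Answer: Convexity = 81.6556


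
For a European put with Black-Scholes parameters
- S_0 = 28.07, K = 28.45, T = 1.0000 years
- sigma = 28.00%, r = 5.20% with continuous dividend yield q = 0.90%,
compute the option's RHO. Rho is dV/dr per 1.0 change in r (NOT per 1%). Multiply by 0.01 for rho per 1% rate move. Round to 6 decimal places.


d1 = 0.2455472493; d2 = -0.0344527507
phi(d1) = 0.3870949532; exp(-qT) = 0.9910403788; exp(-rT) = 0.9493288668
N(-d2) = 0.5137419403
Rho = -K*T*exp(-rT)*N(-d2) = -28.4500 * 1.0000 * 0.9493288668 * 0.5137419403 = -13.875351

Answer: Rho = -13.875351


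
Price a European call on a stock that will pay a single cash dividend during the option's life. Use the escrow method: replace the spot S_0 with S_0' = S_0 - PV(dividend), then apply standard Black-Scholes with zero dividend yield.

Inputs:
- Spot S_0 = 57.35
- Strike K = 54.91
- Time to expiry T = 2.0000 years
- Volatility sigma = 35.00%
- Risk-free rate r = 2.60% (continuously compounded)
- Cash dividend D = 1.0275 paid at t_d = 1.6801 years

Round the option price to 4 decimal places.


Answer: Price = 12.8522

Derivation:
PV(D) = D * exp(-r * t_d) = 1.0275 * 0.95725774 = 0.98358233
S_0' = S_0 - PV(D) = 57.3500 - 0.98358233 = 56.36641767
d1 = (ln(S_0'/K) + (r + sigma^2/2)*T) / (sigma*sqrt(T)) = 0.40543092
d2 = d1 - sigma*sqrt(T) = -0.08954382
exp(-rT) = 0.94932887
N(d1) = 0.65741961; N(d2) = 0.46432486
C = S_0' * N(d1) - K * exp(-rT) * N(d2) = 56.36641767 * 0.65741961 - 54.9100 * 0.94932887 * 0.46432486 = 12.8522


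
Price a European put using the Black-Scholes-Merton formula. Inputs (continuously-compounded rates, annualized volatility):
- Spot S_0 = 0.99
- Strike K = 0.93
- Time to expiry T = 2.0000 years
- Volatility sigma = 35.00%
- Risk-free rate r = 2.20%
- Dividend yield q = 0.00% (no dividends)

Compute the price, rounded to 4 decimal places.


d1 = (ln(S/K) + (r - q + 0.5*sigma^2) * T) / (sigma * sqrt(T)) = 0.46269099
d2 = d1 - sigma * sqrt(T) = -0.03228375
exp(-rT) = 0.95695396; exp(-qT) = 1.00000000
P = K * exp(-rT) * N(-d2) - S_0 * exp(-qT) * N(-d1)
N(-d1) = 0.32179294; N(-d2) = 0.51287712
P = 0.9300 * 0.95695396 * 0.51287712 - 0.9900 * 1.00000000 * 0.32179294 = 0.1379

Answer: Price = 0.1379


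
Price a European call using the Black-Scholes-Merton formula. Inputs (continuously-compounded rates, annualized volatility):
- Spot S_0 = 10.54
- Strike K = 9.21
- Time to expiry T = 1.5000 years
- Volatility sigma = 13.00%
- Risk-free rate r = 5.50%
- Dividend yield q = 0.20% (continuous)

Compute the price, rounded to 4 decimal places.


Answer: Price = 2.0896

Derivation:
d1 = (ln(S/K) + (r - q + 0.5*sigma^2) * T) / (sigma * sqrt(T)) = 1.42612240
d2 = d1 - sigma * sqrt(T) = 1.26690557
exp(-rT) = 0.92081144; exp(-qT) = 0.99700450
C = S_0 * exp(-qT) * N(d1) - K * exp(-rT) * N(d2)
N(d1) = 0.92308349; N(d2) = 0.89740547
C = 10.5400 * 0.99700450 * 0.92308349 - 9.2100 * 0.92081144 * 0.89740547 = 2.0896


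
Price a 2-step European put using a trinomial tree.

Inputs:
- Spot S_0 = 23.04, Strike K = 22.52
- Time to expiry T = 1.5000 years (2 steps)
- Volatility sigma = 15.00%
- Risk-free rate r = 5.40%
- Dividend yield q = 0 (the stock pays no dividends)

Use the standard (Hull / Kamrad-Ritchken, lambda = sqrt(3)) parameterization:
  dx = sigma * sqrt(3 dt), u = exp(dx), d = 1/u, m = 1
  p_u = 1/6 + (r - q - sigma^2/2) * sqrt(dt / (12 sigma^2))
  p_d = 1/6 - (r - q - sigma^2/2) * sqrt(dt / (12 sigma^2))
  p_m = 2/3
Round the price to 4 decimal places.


Answer: Price = V(0,0) = 0.5494

Derivation:
dt = T/N = 0.750000; dx = sigma*sqrt(3*dt) = 0.225000
u = exp(dx) = 1.252323; d = 1/u = 0.798516
p_u = 0.237917, p_m = 0.666667, p_d = 0.095417
Discount per step: exp(-r*dt) = 0.960309
Stock lattice S(k, j) with j the centered position index:
  k=0: S(0,+0) = 23.0400
  k=1: S(1,-1) = 18.3978; S(1,+0) = 23.0400; S(1,+1) = 28.8535
  k=2: S(2,-2) = 14.6910; S(2,-1) = 18.3978; S(2,+0) = 23.0400; S(2,+1) = 28.8535; S(2,+2) = 36.1339
Terminal payoffs V(N, j) = max(K - S_T, 0):
  V(2,-2) = 7.829047; V(2,-1) = 4.122186; V(2,+0) = 0.000000; V(2,+1) = 0.000000; V(2,+2) = 0.000000
Backward induction: V(k, j) = exp(-r*dt) * [p_u * V(k+1, j+1) + p_m * V(k+1, j) + p_d * V(k+1, j-1)]
  V(1,-1) = exp(-r*dt) * [p_u*0.000000 + p_m*4.122186 + p_d*7.829047] = 3.356421
  V(1,+0) = exp(-r*dt) * [p_u*0.000000 + p_m*0.000000 + p_d*4.122186] = 0.377714
  V(1,+1) = exp(-r*dt) * [p_u*0.000000 + p_m*0.000000 + p_d*0.000000] = 0.000000
  V(0,+0) = exp(-r*dt) * [p_u*0.000000 + p_m*0.377714 + p_d*3.356421] = 0.549362


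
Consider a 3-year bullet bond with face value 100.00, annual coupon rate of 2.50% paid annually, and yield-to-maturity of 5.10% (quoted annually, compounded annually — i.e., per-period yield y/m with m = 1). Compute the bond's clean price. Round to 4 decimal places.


Answer: Price = 92.9328

Derivation:
Coupon per period c = face * coupon_rate / m = 2.500000
Periods per year m = 1; per-period yield y/m = 0.051000
Number of cashflows N = 3
Cashflows (t years, CF_t, discount factor 1/(1+y/m)^(m*t), PV):
  t = 1.0000: CF_t = 2.500000, DF = 0.951475, PV = 2.378687
  t = 2.0000: CF_t = 2.500000, DF = 0.905304, PV = 2.263261
  t = 3.0000: CF_t = 102.500000, DF = 0.861374, PV = 88.290854
Price P = sum_t PV_t = 92.932802


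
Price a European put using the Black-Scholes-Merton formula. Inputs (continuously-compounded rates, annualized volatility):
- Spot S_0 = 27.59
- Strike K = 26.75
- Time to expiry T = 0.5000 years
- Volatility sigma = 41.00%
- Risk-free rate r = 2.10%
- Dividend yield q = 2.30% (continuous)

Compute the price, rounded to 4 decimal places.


Answer: Price = 2.7116

Derivation:
d1 = (ln(S/K) + (r - q + 0.5*sigma^2) * T) / (sigma * sqrt(T)) = 0.24815624
d2 = d1 - sigma * sqrt(T) = -0.04175754
exp(-rT) = 0.98955493; exp(-qT) = 0.98856587
P = K * exp(-rT) * N(-d2) - S_0 * exp(-qT) * N(-d1)
N(-d1) = 0.40200676; N(-d2) = 0.51665401
P = 26.7500 * 0.98955493 * 0.51665401 - 27.5900 * 0.98856587 * 0.40200676 = 2.7116


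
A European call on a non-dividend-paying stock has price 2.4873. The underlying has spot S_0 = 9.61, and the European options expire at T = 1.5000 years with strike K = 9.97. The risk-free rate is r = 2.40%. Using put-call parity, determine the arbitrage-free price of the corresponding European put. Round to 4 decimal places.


Answer: Put price = 2.4948

Derivation:
Put-call parity: C - P = S_0 * exp(-qT) - K * exp(-rT).
S_0 * exp(-qT) = 9.6100 * 1.00000000 = 9.61000000
K * exp(-rT) = 9.9700 * 0.96464029 = 9.61746373
P = C - S*exp(-qT) + K*exp(-rT)
P = 2.4873 - 9.61000000 + 9.61746373 = 2.4948


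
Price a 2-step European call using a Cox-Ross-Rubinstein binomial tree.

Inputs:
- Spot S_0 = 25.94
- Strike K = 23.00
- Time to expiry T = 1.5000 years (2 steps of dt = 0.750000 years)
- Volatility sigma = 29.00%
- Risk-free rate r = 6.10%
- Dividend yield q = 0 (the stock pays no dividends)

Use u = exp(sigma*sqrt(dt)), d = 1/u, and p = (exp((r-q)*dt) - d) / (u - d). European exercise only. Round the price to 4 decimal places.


dt = T/N = 0.750000
u = exp(sigma*sqrt(dt)) = 1.285500; d = 1/u = 0.777908
p = (exp((r-q)*dt) - d) / (u - d) = 0.529766
Discount per step: exp(-r*dt) = 0.955281
Stock lattice S(k, i) with i counting down-moves:
  k=0: S(0,0) = 25.9400
  k=1: S(1,0) = 33.3459; S(1,1) = 20.1789
  k=2: S(2,0) = 42.8661; S(2,1) = 25.9400; S(2,2) = 15.6973
Terminal payoffs V(N, i) = max(S_T - K, 0):
  V(2,0) = 19.866083; V(2,1) = 2.940000; V(2,2) = 0.000000
Backward induction: V(k, i) = exp(-r*dt) * [p * V(k+1, i) + (1-p) * V(k+1, i+1)].
  V(1,0) = exp(-r*dt) * [p*19.866083 + (1-p)*2.940000] = 11.374400
  V(1,1) = exp(-r*dt) * [p*2.940000 + (1-p)*0.000000] = 1.487862
  V(0,0) = exp(-r*dt) * [p*11.374400 + (1-p)*1.487862] = 6.424660

Answer: Price = V(0,0) = 6.4247


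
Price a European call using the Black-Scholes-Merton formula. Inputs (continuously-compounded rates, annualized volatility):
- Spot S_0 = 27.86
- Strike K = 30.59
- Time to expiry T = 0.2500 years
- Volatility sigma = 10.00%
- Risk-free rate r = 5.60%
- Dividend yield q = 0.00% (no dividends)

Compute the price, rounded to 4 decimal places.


d1 = (ln(S/K) + (r - q + 0.5*sigma^2) * T) / (sigma * sqrt(T)) = -1.56462380
d2 = d1 - sigma * sqrt(T) = -1.61462380
exp(-rT) = 0.98609754; exp(-qT) = 1.00000000
C = S_0 * exp(-qT) * N(d1) - K * exp(-rT) * N(d2)
N(d1) = 0.05883557; N(d2) = 0.05319609
C = 27.8600 * 1.00000000 * 0.05883557 - 30.5900 * 0.98609754 * 0.05319609 = 0.0345

Answer: Price = 0.0345


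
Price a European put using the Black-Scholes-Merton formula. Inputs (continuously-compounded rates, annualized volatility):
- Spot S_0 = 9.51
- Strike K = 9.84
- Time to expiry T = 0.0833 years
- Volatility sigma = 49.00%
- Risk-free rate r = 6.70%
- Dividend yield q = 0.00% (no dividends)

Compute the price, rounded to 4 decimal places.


d1 = (ln(S/K) + (r - q + 0.5*sigma^2) * T) / (sigma * sqrt(T)) = -0.13102983
d2 = d1 - sigma * sqrt(T) = -0.27245236
exp(-rT) = 0.99443445; exp(-qT) = 1.00000000
P = K * exp(-rT) * N(-d2) - S_0 * exp(-qT) * N(-d1)
N(-d1) = 0.55212415; N(-d2) = 0.60736289
P = 9.8400 * 0.99443445 * 0.60736289 - 9.5100 * 1.00000000 * 0.55212415 = 0.6925

Answer: Price = 0.6925


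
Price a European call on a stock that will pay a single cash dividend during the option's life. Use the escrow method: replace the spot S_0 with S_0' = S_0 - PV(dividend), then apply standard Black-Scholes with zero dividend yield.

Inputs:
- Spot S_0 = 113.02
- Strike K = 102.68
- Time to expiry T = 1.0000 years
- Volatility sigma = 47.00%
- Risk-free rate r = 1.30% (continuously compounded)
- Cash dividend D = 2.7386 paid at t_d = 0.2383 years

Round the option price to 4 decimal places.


Answer: Price = 24.4396

Derivation:
PV(D) = D * exp(-r * t_d) = 2.7386 * 0.99690689 = 2.73012922
S_0' = S_0 - PV(D) = 113.0200 - 2.73012922 = 110.28987078
d1 = (ln(S_0'/K) + (r + sigma^2/2)*T) / (sigma*sqrt(T)) = 0.41477603
d2 = d1 - sigma*sqrt(T) = -0.05522397
exp(-rT) = 0.98708414
N(d1) = 0.66084706; N(d2) = 0.47798002
C = S_0' * N(d1) - K * exp(-rT) * N(d2) = 110.28987078 * 0.66084706 - 102.6800 * 0.98708414 * 0.47798002 = 24.4396


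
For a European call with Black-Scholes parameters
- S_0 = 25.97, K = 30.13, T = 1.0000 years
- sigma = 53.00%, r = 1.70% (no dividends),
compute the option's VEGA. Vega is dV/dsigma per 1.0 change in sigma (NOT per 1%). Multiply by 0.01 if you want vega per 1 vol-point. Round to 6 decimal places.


Answer: Vega = 10.359080

Derivation:
d1 = 0.0167371180; d2 = -0.5132628820
phi(d1) = 0.3988864062; exp(-qT) = 1.0000000000; exp(-rT) = 0.9831436846
Vega = S * exp(-qT) * phi(d1) * sqrt(T) = 25.9700 * 1.0000000000 * 0.3988864062 * 1.0000000000 = 10.359080


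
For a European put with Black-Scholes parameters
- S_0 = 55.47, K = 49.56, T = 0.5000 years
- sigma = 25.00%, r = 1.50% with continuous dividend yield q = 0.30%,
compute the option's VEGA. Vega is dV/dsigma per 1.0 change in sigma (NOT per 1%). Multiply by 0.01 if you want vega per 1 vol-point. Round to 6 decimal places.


d1 = 0.7596209279; d2 = 0.5828442326
phi(d1) = 0.2989585003; exp(-qT) = 0.9985011244; exp(-rT) = 0.9925280548
Vega = S * exp(-qT) * phi(d1) * sqrt(T) = 55.4700 * 0.9985011244 * 0.2989585003 * 0.7071067812 = 11.708537

Answer: Vega = 11.708537


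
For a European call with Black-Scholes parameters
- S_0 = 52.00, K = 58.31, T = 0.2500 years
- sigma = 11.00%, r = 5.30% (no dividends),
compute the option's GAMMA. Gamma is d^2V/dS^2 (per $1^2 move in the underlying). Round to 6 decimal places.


Answer: Gamma = 0.026918

Derivation:
d1 = -1.8139524846; d2 = -1.8689524846
phi(d1) = 0.0769845643; exp(-qT) = 1.0000000000; exp(-rT) = 0.9868373948
Gamma = exp(-qT) * phi(d1) / (S * sigma * sqrt(T)) = 1.0000000000 * 0.0769845643 / (52.0000 * 0.1100 * 0.5000000000) = 0.026918


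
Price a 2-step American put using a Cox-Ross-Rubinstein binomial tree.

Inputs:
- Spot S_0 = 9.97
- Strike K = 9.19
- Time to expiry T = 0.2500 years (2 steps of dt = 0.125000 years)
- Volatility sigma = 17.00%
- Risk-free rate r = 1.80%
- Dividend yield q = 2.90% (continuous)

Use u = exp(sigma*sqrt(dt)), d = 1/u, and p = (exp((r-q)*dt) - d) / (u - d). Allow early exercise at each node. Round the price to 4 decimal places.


Answer: Price = V(0,0) = 0.0964

Derivation:
dt = T/N = 0.125000
u = exp(sigma*sqrt(dt)) = 1.061947; d = 1/u = 0.941667
p = (exp((r-q)*dt) - d) / (u - d) = 0.473555
Discount per step: exp(-r*dt) = 0.997753
Stock lattice S(k, i) with i counting down-moves:
  k=0: S(0,0) = 9.9700
  k=1: S(1,0) = 10.5876; S(1,1) = 9.3884
  k=2: S(2,0) = 11.2435; S(2,1) = 9.9700; S(2,2) = 8.8408
Terminal payoffs V(N, i) = max(K - S_T, 0):
  V(2,0) = 0.000000; V(2,1) = 0.000000; V(2,2) = 0.349244
Backward induction: V(k, i) = exp(-r*dt) * [p * V(k+1, i) + (1-p) * V(k+1, i+1)]; then take max(V_cont, immediate exercise) for American.
  V(1,0) = exp(-r*dt) * [p*0.000000 + (1-p)*0.000000] = 0.000000; exercise = 0.000000; V(1,0) = max -> 0.000000
  V(1,1) = exp(-r*dt) * [p*0.000000 + (1-p)*0.349244] = 0.183444; exercise = 0.000000; V(1,1) = max -> 0.183444
  V(0,0) = exp(-r*dt) * [p*0.000000 + (1-p)*0.183444] = 0.096356; exercise = 0.000000; V(0,0) = max -> 0.096356


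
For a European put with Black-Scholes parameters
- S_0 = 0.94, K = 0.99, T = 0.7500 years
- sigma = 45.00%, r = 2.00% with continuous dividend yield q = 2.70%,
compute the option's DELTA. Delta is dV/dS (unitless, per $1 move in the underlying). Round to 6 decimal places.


Answer: Delta = -0.471062

Derivation:
d1 = 0.0484010234; d2 = -0.3413104083
phi(d1) = 0.3984752611; exp(-qT) = 0.9799536543; exp(-rT) = 0.9851119396
N(-d1) = 0.4806983218
Delta = -exp(-qT) * N(-d1) = -0.9799536543 * 0.4806983218 = -0.471062


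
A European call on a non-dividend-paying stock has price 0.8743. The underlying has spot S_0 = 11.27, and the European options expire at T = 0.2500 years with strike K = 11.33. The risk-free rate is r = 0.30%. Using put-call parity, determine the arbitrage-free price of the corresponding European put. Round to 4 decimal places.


Put-call parity: C - P = S_0 * exp(-qT) - K * exp(-rT).
S_0 * exp(-qT) = 11.2700 * 1.00000000 = 11.27000000
K * exp(-rT) = 11.3300 * 0.99925028 = 11.32150569
P = C - S*exp(-qT) + K*exp(-rT)
P = 0.8743 - 11.27000000 + 11.32150569 = 0.9258

Answer: Put price = 0.9258


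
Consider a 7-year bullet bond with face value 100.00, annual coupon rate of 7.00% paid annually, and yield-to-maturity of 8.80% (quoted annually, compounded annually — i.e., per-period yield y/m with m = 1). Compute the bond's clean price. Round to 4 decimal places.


Answer: Price = 90.8796

Derivation:
Coupon per period c = face * coupon_rate / m = 7.000000
Periods per year m = 1; per-period yield y/m = 0.088000
Number of cashflows N = 7
Cashflows (t years, CF_t, discount factor 1/(1+y/m)^(m*t), PV):
  t = 1.0000: CF_t = 7.000000, DF = 0.919118, PV = 6.433824
  t = 2.0000: CF_t = 7.000000, DF = 0.844777, PV = 5.913441
  t = 3.0000: CF_t = 7.000000, DF = 0.776450, PV = 5.435148
  t = 4.0000: CF_t = 7.000000, DF = 0.713649, PV = 4.995540
  t = 5.0000: CF_t = 7.000000, DF = 0.655927, PV = 4.591489
  t = 6.0000: CF_t = 7.000000, DF = 0.602874, PV = 4.220119
  t = 7.0000: CF_t = 107.000000, DF = 0.554112, PV = 59.290008
Price P = sum_t PV_t = 90.879568


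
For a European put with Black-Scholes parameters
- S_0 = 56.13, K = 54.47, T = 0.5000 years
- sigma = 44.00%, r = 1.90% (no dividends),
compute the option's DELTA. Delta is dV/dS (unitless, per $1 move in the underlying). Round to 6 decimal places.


Answer: Delta = -0.388747

Derivation:
d1 = 0.2825866677; d2 = -0.0285403160
phi(d1) = 0.3833272770; exp(-qT) = 1.0000000000; exp(-rT) = 0.9905449824
N(-d1) = 0.3887468508
Delta = -exp(-qT) * N(-d1) = -1.0000000000 * 0.3887468508 = -0.388747


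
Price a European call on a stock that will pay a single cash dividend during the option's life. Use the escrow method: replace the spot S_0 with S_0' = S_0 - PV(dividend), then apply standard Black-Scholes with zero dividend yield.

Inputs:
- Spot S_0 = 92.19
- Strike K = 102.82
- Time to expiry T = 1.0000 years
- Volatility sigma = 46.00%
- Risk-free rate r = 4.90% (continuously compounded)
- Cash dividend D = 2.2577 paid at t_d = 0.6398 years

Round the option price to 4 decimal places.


PV(D) = D * exp(-r * t_d) = 2.2577 * 0.96913612 = 2.18801862
S_0' = S_0 - PV(D) = 92.1900 - 2.18801862 = 90.00198138
d1 = (ln(S_0'/K) + (r + sigma^2/2)*T) / (sigma*sqrt(T)) = 0.04706913
d2 = d1 - sigma*sqrt(T) = -0.41293087
exp(-rT) = 0.95218113
N(d1) = 0.51877093; N(d2) = 0.33982863
C = S_0' * N(d1) - K * exp(-rT) * N(d2) = 90.00198138 * 0.51877093 - 102.8200 * 0.95218113 * 0.33982863 = 13.4201

Answer: Price = 13.4201


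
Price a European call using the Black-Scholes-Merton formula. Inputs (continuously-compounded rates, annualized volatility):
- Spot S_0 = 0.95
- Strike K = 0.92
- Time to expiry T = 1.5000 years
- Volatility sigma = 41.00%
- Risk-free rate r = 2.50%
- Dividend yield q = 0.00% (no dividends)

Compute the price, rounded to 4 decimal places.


Answer: Price = 0.2156

Derivation:
d1 = (ln(S/K) + (r - q + 0.5*sigma^2) * T) / (sigma * sqrt(T)) = 0.38965470
d2 = d1 - sigma * sqrt(T) = -0.11249070
exp(-rT) = 0.96319442; exp(-qT) = 1.00000000
C = S_0 * exp(-qT) * N(d1) - K * exp(-rT) * N(d2)
N(d1) = 0.65160405; N(d2) = 0.45521717
C = 0.9500 * 1.00000000 * 0.65160405 - 0.9200 * 0.96319442 * 0.45521717 = 0.2156


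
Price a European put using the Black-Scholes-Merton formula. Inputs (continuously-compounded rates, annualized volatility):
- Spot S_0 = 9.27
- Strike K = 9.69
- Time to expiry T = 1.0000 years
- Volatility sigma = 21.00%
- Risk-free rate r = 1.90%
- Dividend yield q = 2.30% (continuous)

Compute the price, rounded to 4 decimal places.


Answer: Price = 1.0209

Derivation:
d1 = (ln(S/K) + (r - q + 0.5*sigma^2) * T) / (sigma * sqrt(T)) = -0.12505260
d2 = d1 - sigma * sqrt(T) = -0.33505260
exp(-rT) = 0.98117936; exp(-qT) = 0.97726248
P = K * exp(-rT) * N(-d2) - S_0 * exp(-qT) * N(-d1)
N(-d1) = 0.54975905; N(-d2) = 0.63120730
P = 9.6900 * 0.98117936 * 0.63120730 - 9.2700 * 0.97726248 * 0.54975905 = 1.0209


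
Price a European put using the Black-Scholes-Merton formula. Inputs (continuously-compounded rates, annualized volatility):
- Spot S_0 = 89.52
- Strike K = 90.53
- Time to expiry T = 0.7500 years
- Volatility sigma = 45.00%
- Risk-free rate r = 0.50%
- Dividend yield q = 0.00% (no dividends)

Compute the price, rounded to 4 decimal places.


Answer: Price = 14.2202

Derivation:
d1 = (ln(S/K) + (r - q + 0.5*sigma^2) * T) / (sigma * sqrt(T)) = 0.17568968
d2 = d1 - sigma * sqrt(T) = -0.21402175
exp(-rT) = 0.99625702; exp(-qT) = 1.00000000
P = K * exp(-rT) * N(-d2) - S_0 * exp(-qT) * N(-d1)
N(-d1) = 0.43026887; N(-d2) = 0.58473495
P = 90.5300 * 0.99625702 * 0.58473495 - 89.5200 * 1.00000000 * 0.43026887 = 14.2202


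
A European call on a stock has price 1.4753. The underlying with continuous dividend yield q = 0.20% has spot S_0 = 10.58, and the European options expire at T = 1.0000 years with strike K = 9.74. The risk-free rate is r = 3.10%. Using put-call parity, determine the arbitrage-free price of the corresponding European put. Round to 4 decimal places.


Answer: Put price = 0.3591

Derivation:
Put-call parity: C - P = S_0 * exp(-qT) - K * exp(-rT).
S_0 * exp(-qT) = 10.5800 * 0.99800200 = 10.55886115
K * exp(-rT) = 9.7400 * 0.96947557 = 9.44269208
P = C - S*exp(-qT) + K*exp(-rT)
P = 1.4753 - 10.55886115 + 9.44269208 = 0.3591


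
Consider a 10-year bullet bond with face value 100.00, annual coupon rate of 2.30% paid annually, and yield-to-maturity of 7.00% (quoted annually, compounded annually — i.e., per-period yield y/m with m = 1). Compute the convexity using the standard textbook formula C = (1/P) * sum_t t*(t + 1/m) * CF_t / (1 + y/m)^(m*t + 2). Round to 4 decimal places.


Coupon per period c = face * coupon_rate / m = 2.300000
Periods per year m = 1; per-period yield y/m = 0.070000
Number of cashflows N = 10
Cashflows (t years, CF_t, discount factor 1/(1+y/m)^(m*t), PV):
  t = 1.0000: CF_t = 2.300000, DF = 0.934579, PV = 2.149533
  t = 2.0000: CF_t = 2.300000, DF = 0.873439, PV = 2.008909
  t = 3.0000: CF_t = 2.300000, DF = 0.816298, PV = 1.877485
  t = 4.0000: CF_t = 2.300000, DF = 0.762895, PV = 1.754659
  t = 5.0000: CF_t = 2.300000, DF = 0.712986, PV = 1.639868
  t = 6.0000: CF_t = 2.300000, DF = 0.666342, PV = 1.532587
  t = 7.0000: CF_t = 2.300000, DF = 0.622750, PV = 1.432324
  t = 8.0000: CF_t = 2.300000, DF = 0.582009, PV = 1.338621
  t = 9.0000: CF_t = 2.300000, DF = 0.543934, PV = 1.251048
  t = 10.0000: CF_t = 102.300000, DF = 0.508349, PV = 52.004133
Price P = sum_t PV_t = 66.989167
Convexity numerator sum_t t*(t + 1/m) * CF_t / (1+y/m)^(m*t + 2):
  t = 1.0000: term = 3.754970
  t = 2.0000: term = 10.527954
  t = 3.0000: term = 19.678419
  t = 4.0000: term = 30.651742
  t = 5.0000: term = 42.969732
  t = 6.0000: term = 56.222080
  t = 7.0000: term = 70.058666
  t = 8.0000: term = 84.182643
  t = 9.0000: term = 98.344209
  t = 10.0000: term = 4996.466577
Convexity = (1/P) * sum = 5412.856992 / 66.989167 = 80.801975

Answer: Convexity = 80.8020


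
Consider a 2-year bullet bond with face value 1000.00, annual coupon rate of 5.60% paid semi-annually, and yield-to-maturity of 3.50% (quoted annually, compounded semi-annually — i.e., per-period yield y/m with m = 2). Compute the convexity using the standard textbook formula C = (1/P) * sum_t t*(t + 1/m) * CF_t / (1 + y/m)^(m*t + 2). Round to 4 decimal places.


Answer: Convexity = 4.5772

Derivation:
Coupon per period c = face * coupon_rate / m = 28.000000
Periods per year m = 2; per-period yield y/m = 0.017500
Number of cashflows N = 4
Cashflows (t years, CF_t, discount factor 1/(1+y/m)^(m*t), PV):
  t = 0.5000: CF_t = 28.000000, DF = 0.982801, PV = 27.518428
  t = 1.0000: CF_t = 28.000000, DF = 0.965898, PV = 27.045138
  t = 1.5000: CF_t = 28.000000, DF = 0.949285, PV = 26.579988
  t = 2.0000: CF_t = 1028.000000, DF = 0.932959, PV = 959.081344
Price P = sum_t PV_t = 1040.224897
Convexity numerator sum_t t*(t + 1/m) * CF_t / (1+y/m)^(m*t + 2):
  t = 0.5000: term = 13.289994
  t = 1.0000: term = 39.184257
  t = 1.5000: term = 77.020653
  t = 2.0000: term = 4631.872664
Convexity = (1/P) * sum = 4761.367568 / 1040.224897 = 4.577248


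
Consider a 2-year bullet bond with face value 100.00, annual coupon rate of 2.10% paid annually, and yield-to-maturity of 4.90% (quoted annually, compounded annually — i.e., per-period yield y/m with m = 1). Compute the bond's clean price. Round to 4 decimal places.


Answer: Price = 94.7863

Derivation:
Coupon per period c = face * coupon_rate / m = 2.100000
Periods per year m = 1; per-period yield y/m = 0.049000
Number of cashflows N = 2
Cashflows (t years, CF_t, discount factor 1/(1+y/m)^(m*t), PV):
  t = 1.0000: CF_t = 2.100000, DF = 0.953289, PV = 2.001907
  t = 2.0000: CF_t = 102.100000, DF = 0.908760, PV = 92.784358
Price P = sum_t PV_t = 94.786264


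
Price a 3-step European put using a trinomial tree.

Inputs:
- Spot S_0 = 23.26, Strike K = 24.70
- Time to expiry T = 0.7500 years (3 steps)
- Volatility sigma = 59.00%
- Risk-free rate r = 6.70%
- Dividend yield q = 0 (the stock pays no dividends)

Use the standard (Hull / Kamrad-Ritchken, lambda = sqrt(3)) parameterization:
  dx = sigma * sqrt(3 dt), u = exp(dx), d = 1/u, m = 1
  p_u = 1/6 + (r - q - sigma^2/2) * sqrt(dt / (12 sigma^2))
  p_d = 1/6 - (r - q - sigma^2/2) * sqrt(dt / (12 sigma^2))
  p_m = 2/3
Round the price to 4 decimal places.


Answer: Price = V(0,0) = 4.6314

Derivation:
dt = T/N = 0.250000; dx = sigma*sqrt(3*dt) = 0.510955
u = exp(dx) = 1.666882; d = 1/u = 0.599922
p_u = 0.140478, p_m = 0.666667, p_d = 0.192855
Discount per step: exp(-r*dt) = 0.983390
Stock lattice S(k, j) with j the centered position index:
  k=0: S(0,+0) = 23.2600
  k=1: S(1,-1) = 13.9542; S(1,+0) = 23.2600; S(1,+1) = 38.7717
  k=2: S(2,-2) = 8.3714; S(2,-1) = 13.9542; S(2,+0) = 23.2600; S(2,+1) = 38.7717; S(2,+2) = 64.6278
  k=3: S(3,-3) = 5.0222; S(3,-2) = 8.3714; S(3,-1) = 13.9542; S(3,+0) = 23.2600; S(3,+1) = 38.7717; S(3,+2) = 64.6278; S(3,+3) = 107.7270
Terminal payoffs V(N, j) = max(K - S_T, 0):
  V(3,-3) = 19.677789; V(3,-2) = 16.328566; V(3,-1) = 10.745805; V(3,+0) = 1.440000; V(3,+1) = 0.000000; V(3,+2) = 0.000000; V(3,+3) = 0.000000
Backward induction: V(k, j) = exp(-r*dt) * [p_u * V(k+1, j+1) + p_m * V(k+1, j) + p_d * V(k+1, j-1)]
  V(2,-2) = exp(-r*dt) * [p_u*10.745805 + p_m*16.328566 + p_d*19.677789] = 15.921299
  V(2,-1) = exp(-r*dt) * [p_u*1.440000 + p_m*10.745805 + p_d*16.328566] = 10.340547
  V(2,+0) = exp(-r*dt) * [p_u*0.000000 + p_m*1.440000 + p_d*10.745805] = 2.982017
  V(2,+1) = exp(-r*dt) * [p_u*0.000000 + p_m*0.000000 + p_d*1.440000] = 0.273099
  V(2,+2) = exp(-r*dt) * [p_u*0.000000 + p_m*0.000000 + p_d*0.000000] = 0.000000
  V(1,-1) = exp(-r*dt) * [p_u*2.982017 + p_m*10.340547 + p_d*15.921299] = 10.210645
  V(1,+0) = exp(-r*dt) * [p_u*0.273099 + p_m*2.982017 + p_d*10.340547] = 3.953821
  V(1,+1) = exp(-r*dt) * [p_u*0.000000 + p_m*0.273099 + p_d*2.982017] = 0.744587
  V(0,+0) = exp(-r*dt) * [p_u*0.744587 + p_m*3.953821 + p_d*10.210645] = 4.631427


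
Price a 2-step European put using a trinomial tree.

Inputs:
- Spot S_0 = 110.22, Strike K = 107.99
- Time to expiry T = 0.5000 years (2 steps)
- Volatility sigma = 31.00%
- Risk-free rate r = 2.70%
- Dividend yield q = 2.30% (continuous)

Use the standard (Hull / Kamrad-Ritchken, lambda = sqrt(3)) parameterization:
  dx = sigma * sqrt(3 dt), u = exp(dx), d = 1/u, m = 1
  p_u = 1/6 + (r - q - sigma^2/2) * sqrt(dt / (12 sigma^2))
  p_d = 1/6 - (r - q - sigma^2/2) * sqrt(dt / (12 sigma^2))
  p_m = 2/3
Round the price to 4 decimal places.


dt = T/N = 0.250000; dx = sigma*sqrt(3*dt) = 0.268468
u = exp(dx) = 1.307959; d = 1/u = 0.764550
p_u = 0.146157, p_m = 0.666667, p_d = 0.187177
Discount per step: exp(-r*dt) = 0.993273
Stock lattice S(k, j) with j the centered position index:
  k=0: S(0,+0) = 110.2200
  k=1: S(1,-1) = 84.2687; S(1,+0) = 110.2200; S(1,+1) = 144.1632
  k=2: S(2,-2) = 64.4276; S(2,-1) = 84.2687; S(2,+0) = 110.2200; S(2,+1) = 144.1632; S(2,+2) = 188.5596
Terminal payoffs V(N, j) = max(K - S_T, 0):
  V(2,-2) = 43.562367; V(2,-1) = 23.721301; V(2,+0) = 0.000000; V(2,+1) = 0.000000; V(2,+2) = 0.000000
Backward induction: V(k, j) = exp(-r*dt) * [p_u * V(k+1, j+1) + p_m * V(k+1, j) + p_d * V(k+1, j-1)]
  V(1,-1) = exp(-r*dt) * [p_u*0.000000 + p_m*23.721301 + p_d*43.562367] = 23.806815
  V(1,+0) = exp(-r*dt) * [p_u*0.000000 + p_m*0.000000 + p_d*23.721301] = 4.410202
  V(1,+1) = exp(-r*dt) * [p_u*0.000000 + p_m*0.000000 + p_d*0.000000] = 0.000000
  V(0,+0) = exp(-r*dt) * [p_u*0.000000 + p_m*4.410202 + p_d*23.806815] = 7.346456

Answer: Price = V(0,0) = 7.3465


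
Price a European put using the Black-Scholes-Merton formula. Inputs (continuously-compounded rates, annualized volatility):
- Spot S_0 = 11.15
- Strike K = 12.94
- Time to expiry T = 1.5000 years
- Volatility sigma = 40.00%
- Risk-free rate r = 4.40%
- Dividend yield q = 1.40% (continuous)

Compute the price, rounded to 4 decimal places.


d1 = (ln(S/K) + (r - q + 0.5*sigma^2) * T) / (sigma * sqrt(T)) = 0.03289707
d2 = d1 - sigma * sqrt(T) = -0.45700088
exp(-rT) = 0.93613086; exp(-qT) = 0.97921896
P = K * exp(-rT) * N(-d2) - S_0 * exp(-qT) * N(-d1)
N(-d1) = 0.48687833; N(-d2) = 0.67616479
P = 12.9400 * 0.93613086 * 0.67616479 - 11.1500 * 0.97921896 * 0.48687833 = 2.8749

Answer: Price = 2.8749


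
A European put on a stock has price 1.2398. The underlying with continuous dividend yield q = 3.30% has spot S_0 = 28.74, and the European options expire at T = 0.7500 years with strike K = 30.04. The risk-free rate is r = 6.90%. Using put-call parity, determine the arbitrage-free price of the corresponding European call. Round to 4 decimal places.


Put-call parity: C - P = S_0 * exp(-qT) - K * exp(-rT).
S_0 * exp(-qT) = 28.7400 * 0.97555377 = 28.03741535
K * exp(-rT) = 30.0400 * 0.94956623 = 28.52496951
C = P + S*exp(-qT) - K*exp(-rT)
C = 1.2398 + 28.03741535 - 28.52496951 = 0.7522

Answer: Call price = 0.7522


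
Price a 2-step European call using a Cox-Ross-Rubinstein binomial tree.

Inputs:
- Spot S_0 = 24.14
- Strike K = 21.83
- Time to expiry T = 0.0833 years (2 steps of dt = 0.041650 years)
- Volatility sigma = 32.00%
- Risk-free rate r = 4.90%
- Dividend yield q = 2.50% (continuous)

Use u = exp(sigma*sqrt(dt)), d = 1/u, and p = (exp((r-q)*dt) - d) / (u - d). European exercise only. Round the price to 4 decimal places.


Answer: Price = V(0,0) = 2.5151

Derivation:
dt = T/N = 0.041650
u = exp(sigma*sqrt(dt)) = 1.067486; d = 1/u = 0.936780
p = (exp((r-q)*dt) - d) / (u - d) = 0.491331
Discount per step: exp(-r*dt) = 0.997961
Stock lattice S(k, i) with i counting down-moves:
  k=0: S(0,0) = 24.1400
  k=1: S(1,0) = 25.7691; S(1,1) = 22.6139
  k=2: S(2,0) = 27.5082; S(2,1) = 24.1400; S(2,2) = 21.1842
Terminal payoffs V(N, i) = max(S_T - K, 0):
  V(2,0) = 5.678183; V(2,1) = 2.310000; V(2,2) = 0.000000
Backward induction: V(k, i) = exp(-r*dt) * [p * V(k+1, i) + (1-p) * V(k+1, i+1)].
  V(1,0) = exp(-r*dt) * [p*5.678183 + (1-p)*2.310000] = 3.956808
  V(1,1) = exp(-r*dt) * [p*2.310000 + (1-p)*0.000000] = 1.132660
  V(0,0) = exp(-r*dt) * [p*3.956808 + (1-p)*1.132660] = 2.515112


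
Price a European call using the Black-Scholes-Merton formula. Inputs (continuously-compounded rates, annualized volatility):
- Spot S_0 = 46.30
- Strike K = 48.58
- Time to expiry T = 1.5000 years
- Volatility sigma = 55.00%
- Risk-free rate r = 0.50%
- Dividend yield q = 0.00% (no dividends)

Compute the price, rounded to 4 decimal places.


d1 = (ln(S/K) + (r - q + 0.5*sigma^2) * T) / (sigma * sqrt(T)) = 0.27657714
d2 = d1 - sigma * sqrt(T) = -0.39703254
exp(-rT) = 0.99252805; exp(-qT) = 1.00000000
C = S_0 * exp(-qT) * N(d1) - K * exp(-rT) * N(d2)
N(d1) = 0.60894759; N(d2) = 0.34567173
C = 46.3000 * 1.00000000 * 0.60894759 - 48.5800 * 0.99252805 * 0.34567173 = 11.5270

Answer: Price = 11.5270


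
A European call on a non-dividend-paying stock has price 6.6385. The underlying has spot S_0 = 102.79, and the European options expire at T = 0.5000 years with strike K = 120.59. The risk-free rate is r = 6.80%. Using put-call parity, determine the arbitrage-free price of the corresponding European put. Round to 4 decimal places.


Answer: Put price = 20.4074

Derivation:
Put-call parity: C - P = S_0 * exp(-qT) - K * exp(-rT).
S_0 * exp(-qT) = 102.7900 * 1.00000000 = 102.79000000
K * exp(-rT) = 120.5900 * 0.96657150 = 116.55885774
P = C - S*exp(-qT) + K*exp(-rT)
P = 6.6385 - 102.79000000 + 116.55885774 = 20.4074


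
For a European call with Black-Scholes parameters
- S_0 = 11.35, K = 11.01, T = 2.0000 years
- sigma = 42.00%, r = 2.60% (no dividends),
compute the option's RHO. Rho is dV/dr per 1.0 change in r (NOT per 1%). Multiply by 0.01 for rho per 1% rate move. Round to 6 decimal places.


Answer: Rho = 9.137992

Derivation:
d1 = 0.4357356863; d2 = -0.1582340099
phi(d1) = 0.3628116945; exp(-qT) = 1.0000000000; exp(-rT) = 0.9493288668
N(d2) = 0.4371362026
Rho = K*T*exp(-rT)*N(d2) = 11.0100 * 2.0000 * 0.9493288668 * 0.4371362026 = 9.137992
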